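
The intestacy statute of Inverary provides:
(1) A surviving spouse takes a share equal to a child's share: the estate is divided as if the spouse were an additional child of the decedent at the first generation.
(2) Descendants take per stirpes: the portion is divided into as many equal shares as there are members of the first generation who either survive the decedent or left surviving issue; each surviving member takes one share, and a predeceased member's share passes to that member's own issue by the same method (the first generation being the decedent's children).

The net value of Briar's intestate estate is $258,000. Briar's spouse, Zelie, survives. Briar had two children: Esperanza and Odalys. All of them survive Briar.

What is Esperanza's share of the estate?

Esperanza receives $86,000.

The spouse counts as an additional share at the children's level, so there are 3 primary shares of $86,000. Zelie takes one such share ($86,000).
The children's combined portion ($172,000) is divided into 2 shares of $86,000: Esperanza and Odalys each take $86,000.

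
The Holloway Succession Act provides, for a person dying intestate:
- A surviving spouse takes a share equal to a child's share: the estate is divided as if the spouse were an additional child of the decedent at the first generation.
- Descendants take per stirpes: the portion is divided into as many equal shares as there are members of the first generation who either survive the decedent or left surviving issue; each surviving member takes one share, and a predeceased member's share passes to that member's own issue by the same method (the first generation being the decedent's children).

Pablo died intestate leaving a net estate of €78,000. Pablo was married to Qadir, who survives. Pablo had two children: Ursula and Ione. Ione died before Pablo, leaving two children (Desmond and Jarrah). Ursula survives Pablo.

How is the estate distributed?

The spouse counts as an additional share at the children's level, so there are 3 primary shares of €26,000. Qadir takes one such share (€26,000).
The children's combined portion (€52,000) is divided into 2 shares of €26,000: Ursula takes €26,000; Ione's €26,000 share passes to Ione's issue.
Ione's share (€26,000) is divided into 2 shares of €13,000: Desmond and Jarrah each take €13,000.

Qadir: €26,000; Ursula: €26,000; Desmond: €13,000; Jarrah: €13,000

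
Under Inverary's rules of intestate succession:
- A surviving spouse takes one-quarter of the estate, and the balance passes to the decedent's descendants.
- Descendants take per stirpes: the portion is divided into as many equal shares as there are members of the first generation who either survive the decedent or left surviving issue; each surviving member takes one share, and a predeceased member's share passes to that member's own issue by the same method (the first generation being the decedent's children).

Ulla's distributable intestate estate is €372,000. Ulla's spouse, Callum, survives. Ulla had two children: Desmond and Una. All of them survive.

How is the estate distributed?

Callum takes one-quarter of €372,000 = €93,000. The remaining €279,000 passes to the descendants.
The descendants' portion (€279,000) is divided into 2 shares of €139,500: Desmond and Una each take €139,500.

Callum: €93,000; Desmond: €139,500; Una: €139,500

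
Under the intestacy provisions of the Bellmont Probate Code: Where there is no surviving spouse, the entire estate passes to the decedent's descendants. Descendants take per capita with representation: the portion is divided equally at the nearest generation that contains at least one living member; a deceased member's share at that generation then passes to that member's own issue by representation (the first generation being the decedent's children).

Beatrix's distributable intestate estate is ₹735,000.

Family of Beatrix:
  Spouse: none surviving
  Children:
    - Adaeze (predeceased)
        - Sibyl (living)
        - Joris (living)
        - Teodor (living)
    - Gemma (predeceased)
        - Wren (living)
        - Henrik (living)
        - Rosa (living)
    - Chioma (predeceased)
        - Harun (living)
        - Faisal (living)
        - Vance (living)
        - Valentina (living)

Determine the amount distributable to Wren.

The entire ₹735,000 passes to the descendants.
No child survives, so the initial division is made at the grandchildren's generation.
That amount (₹735,000) is divided into 10 shares of ₹73,500: Sibyl, Joris, Teodor, Wren, Henrik, Rosa, Harun, Faisal, Vance, and Valentina each take ₹73,500.

Wren receives ₹73,500.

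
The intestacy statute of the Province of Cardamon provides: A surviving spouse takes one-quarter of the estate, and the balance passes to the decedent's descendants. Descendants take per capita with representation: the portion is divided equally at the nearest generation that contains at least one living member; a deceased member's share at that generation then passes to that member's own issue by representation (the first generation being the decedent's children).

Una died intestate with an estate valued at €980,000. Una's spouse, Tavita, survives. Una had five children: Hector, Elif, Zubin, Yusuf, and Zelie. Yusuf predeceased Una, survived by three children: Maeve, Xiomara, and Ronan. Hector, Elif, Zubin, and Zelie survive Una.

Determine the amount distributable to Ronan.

Ronan receives €49,000.

Tavita takes one-quarter of €980,000 = €245,000. The remaining €735,000 passes to the descendants.
The descendants' portion (€735,000) is divided into 5 shares of €147,000: Hector, Elif, Zubin, and Zelie each take €147,000; Yusuf's €147,000 share passes to Yusuf's issue.
Yusuf's share (€147,000) is divided into 3 shares of €49,000: Maeve, Xiomara, and Ronan each take €49,000.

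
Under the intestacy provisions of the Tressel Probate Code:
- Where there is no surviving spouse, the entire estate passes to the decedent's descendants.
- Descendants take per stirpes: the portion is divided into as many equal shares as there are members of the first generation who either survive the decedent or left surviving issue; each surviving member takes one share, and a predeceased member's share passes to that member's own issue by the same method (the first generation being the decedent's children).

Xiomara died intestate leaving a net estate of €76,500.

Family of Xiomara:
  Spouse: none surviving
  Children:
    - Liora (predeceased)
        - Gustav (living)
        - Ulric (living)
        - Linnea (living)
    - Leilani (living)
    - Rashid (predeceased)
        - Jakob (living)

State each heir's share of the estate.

The entire €76,500 passes to the descendants.
That amount (€76,500) is divided into 3 shares of €25,500: Leilani takes €25,500; Liora's €25,500 share passes to Liora's issue; Rashid's €25,500 share passes to Rashid's issue.
Liora's share (€25,500) is divided into 3 shares of €8,500: Gustav, Ulric, and Linnea each take €8,500.
Rashid's share (€25,500) passes entirely to Jakob.

Gustav: €8,500; Ulric: €8,500; Linnea: €8,500; Leilani: €25,500; Jakob: €25,500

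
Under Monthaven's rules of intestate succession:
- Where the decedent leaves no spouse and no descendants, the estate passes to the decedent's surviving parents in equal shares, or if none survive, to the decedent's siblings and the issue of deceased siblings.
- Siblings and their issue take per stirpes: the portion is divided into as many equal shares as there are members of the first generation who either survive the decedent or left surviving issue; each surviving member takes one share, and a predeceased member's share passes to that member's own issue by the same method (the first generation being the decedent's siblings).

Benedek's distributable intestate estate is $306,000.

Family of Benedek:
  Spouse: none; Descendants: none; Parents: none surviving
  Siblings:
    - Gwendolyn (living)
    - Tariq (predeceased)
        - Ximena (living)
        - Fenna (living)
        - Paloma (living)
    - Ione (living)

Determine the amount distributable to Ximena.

Ximena receives $34,000.

The entire $306,000 passes to the siblings and their issue.
That amount ($306,000) is divided into 3 shares of $102,000: Gwendolyn and Ione each take $102,000; Tariq's $102,000 share passes to Tariq's issue.
Tariq's share ($102,000) is divided into 3 shares of $34,000: Ximena, Fenna, and Paloma each take $34,000.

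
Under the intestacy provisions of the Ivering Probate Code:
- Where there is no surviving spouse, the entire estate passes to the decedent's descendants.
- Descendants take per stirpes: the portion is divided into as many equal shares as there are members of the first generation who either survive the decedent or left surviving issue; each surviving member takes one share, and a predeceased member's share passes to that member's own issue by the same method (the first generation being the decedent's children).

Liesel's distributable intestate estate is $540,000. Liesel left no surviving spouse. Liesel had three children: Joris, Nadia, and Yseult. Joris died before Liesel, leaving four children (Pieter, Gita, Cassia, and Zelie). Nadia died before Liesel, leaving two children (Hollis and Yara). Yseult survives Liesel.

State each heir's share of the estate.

Pieter: $45,000; Gita: $45,000; Cassia: $45,000; Zelie: $45,000; Hollis: $90,000; Yara: $90,000; Yseult: $180,000

The entire $540,000 passes to the descendants.
That amount ($540,000) is divided into 3 shares of $180,000: Yseult takes $180,000; Joris's $180,000 share passes to Joris's issue; Nadia's $180,000 share passes to Nadia's issue.
Joris's share ($180,000) is divided into 4 shares of $45,000: Pieter, Gita, Cassia, and Zelie each take $45,000.
Nadia's share ($180,000) is divided into 2 shares of $90,000: Hollis and Yara each take $90,000.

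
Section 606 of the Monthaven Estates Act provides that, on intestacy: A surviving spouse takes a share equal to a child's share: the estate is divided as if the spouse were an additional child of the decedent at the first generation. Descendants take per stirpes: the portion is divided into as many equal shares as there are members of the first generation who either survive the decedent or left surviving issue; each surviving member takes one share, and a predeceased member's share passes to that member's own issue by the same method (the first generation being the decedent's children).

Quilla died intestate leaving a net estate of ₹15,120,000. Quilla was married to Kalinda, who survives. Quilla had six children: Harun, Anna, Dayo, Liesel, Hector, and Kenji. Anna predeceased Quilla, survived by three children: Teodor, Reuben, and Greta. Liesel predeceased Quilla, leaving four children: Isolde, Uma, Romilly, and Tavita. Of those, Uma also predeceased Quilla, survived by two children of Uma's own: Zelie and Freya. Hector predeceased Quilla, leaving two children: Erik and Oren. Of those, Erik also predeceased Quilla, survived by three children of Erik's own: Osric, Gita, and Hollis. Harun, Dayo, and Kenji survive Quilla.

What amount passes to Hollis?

The spouse counts as an additional share at the children's level, so there are 7 primary shares of ₹2,160,000. Kalinda takes one such share (₹2,160,000).
The children's combined portion (₹12,960,000) is divided into 6 shares of ₹2,160,000: Harun, Dayo, and Kenji each take ₹2,160,000; Anna's ₹2,160,000 share passes to Anna's issue; Liesel's ₹2,160,000 share passes to Liesel's issue; Hector's ₹2,160,000 share passes to Hector's issue.
Anna's share (₹2,160,000) is divided into 3 shares of ₹720,000: Teodor, Reuben, and Greta each take ₹720,000.
Liesel's share (₹2,160,000) is divided into 4 shares of ₹540,000: Isolde, Romilly, and Tavita each take ₹540,000; Uma's ₹540,000 share passes to Uma's issue.
Uma's share (₹540,000) is divided into 2 shares of ₹270,000: Zelie and Freya each take ₹270,000.
Hector's share (₹2,160,000) is divided into 2 shares of ₹1,080,000: Oren takes ₹1,080,000; Erik's ₹1,080,000 share passes to Erik's issue.
Erik's share (₹1,080,000) is divided into 3 shares of ₹360,000: Osric, Gita, and Hollis each take ₹360,000.

Hollis receives ₹360,000.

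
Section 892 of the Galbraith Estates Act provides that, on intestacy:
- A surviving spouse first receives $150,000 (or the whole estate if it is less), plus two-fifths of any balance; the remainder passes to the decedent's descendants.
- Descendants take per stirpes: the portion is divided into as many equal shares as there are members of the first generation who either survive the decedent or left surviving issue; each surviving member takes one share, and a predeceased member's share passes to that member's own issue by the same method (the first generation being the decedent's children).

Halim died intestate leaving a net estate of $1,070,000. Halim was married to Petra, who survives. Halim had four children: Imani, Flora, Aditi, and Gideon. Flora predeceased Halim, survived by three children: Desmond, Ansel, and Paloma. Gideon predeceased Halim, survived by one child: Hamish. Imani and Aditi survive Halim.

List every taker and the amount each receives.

Petra: $518,000; Imani: $138,000; Desmond: $46,000; Ansel: $46,000; Paloma: $46,000; Aditi: $138,000; Hamish: $138,000

Petra first takes $150,000, leaving a balance of $920,000. Petra then takes two-fifths of the balance ($368,000), for a total of $518,000. The remaining $552,000 passes to the descendants.
The descendants' portion ($552,000) is divided into 4 shares of $138,000: Imani and Aditi each take $138,000; Flora's $138,000 share passes to Flora's issue; Gideon's $138,000 share passes to Gideon's issue.
Flora's share ($138,000) is divided into 3 shares of $46,000: Desmond, Ansel, and Paloma each take $46,000.
Gideon's share ($138,000) passes entirely to Hamish.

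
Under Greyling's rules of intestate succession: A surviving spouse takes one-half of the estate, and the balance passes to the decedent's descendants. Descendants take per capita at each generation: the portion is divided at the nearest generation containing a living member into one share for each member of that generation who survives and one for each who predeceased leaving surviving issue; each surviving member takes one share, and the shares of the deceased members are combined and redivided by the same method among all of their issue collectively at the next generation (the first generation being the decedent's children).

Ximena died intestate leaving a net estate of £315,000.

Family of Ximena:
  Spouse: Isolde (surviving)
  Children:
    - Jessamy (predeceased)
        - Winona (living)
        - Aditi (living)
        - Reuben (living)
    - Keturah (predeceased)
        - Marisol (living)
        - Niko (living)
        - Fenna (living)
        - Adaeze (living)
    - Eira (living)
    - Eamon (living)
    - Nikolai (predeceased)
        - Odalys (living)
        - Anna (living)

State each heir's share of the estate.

Isolde: £157,500; Winona: £10,500; Aditi: £10,500; Reuben: £10,500; Marisol: £10,500; Niko: £10,500; Fenna: £10,500; Adaeze: £10,500; Eira: £31,500; Eamon: £31,500; Odalys: £10,500; Anna: £10,500

Isolde takes one-half of £315,000 = £157,500. The remaining £157,500 passes to the descendants.
The descendants' portion (£157,500) is divided at the children's generation into 5 shares of £31,500. Eira and Eamon each take £31,500. The 3 shares of the deceased (Jessamy, Keturah, and Nikolai) are combined into a pool of £94,500.
That pool (£94,500) is divided at the grandchildren's generation equally among Winona, Aditi, Reuben, Marisol, Niko, Fenna, Adaeze, Odalys, and Anna: £10,500 each.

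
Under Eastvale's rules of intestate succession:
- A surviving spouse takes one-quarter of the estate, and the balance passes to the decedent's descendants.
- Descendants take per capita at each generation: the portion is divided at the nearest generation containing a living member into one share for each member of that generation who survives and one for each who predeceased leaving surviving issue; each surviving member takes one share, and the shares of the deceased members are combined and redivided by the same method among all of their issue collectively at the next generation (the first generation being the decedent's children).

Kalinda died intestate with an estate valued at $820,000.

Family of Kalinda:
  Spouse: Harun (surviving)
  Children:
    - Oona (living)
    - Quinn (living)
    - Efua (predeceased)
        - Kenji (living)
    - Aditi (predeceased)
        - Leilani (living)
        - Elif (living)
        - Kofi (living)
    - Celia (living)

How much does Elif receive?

Harun takes one-quarter of $820,000 = $205,000. The remaining $615,000 passes to the descendants.
The descendants' portion ($615,000) is divided at the children's generation into 5 shares of $123,000. Oona, Quinn, and Celia each take $123,000. The 2 shares of the deceased (Efua and Aditi) are combined into a pool of $246,000.
That pool ($246,000) is divided at the grandchildren's generation equally among Kenji, Leilani, Elif, and Kofi: $61,500 each.

Elif receives $61,500.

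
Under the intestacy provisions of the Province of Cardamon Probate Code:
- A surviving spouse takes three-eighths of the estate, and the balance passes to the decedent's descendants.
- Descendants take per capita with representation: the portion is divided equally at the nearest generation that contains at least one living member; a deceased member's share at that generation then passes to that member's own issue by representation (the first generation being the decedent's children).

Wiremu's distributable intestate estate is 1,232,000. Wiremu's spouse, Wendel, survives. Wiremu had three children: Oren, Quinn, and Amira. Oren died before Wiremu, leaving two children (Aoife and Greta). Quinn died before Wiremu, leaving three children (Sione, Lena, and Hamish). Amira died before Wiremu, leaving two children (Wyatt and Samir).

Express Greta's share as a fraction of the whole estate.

Wendel takes three-eighths of 1,232,000 = 462,000. The remaining 770,000 passes to the descendants.
No child survives, so the initial division is made at the grandchildren's generation.
The descendants' portion (770,000) is divided into 7 shares of 110,000: Aoife, Greta, Sione, Lena, Hamish, Wyatt, and Samir each take 110,000.

Greta receives 5/56 of the estate.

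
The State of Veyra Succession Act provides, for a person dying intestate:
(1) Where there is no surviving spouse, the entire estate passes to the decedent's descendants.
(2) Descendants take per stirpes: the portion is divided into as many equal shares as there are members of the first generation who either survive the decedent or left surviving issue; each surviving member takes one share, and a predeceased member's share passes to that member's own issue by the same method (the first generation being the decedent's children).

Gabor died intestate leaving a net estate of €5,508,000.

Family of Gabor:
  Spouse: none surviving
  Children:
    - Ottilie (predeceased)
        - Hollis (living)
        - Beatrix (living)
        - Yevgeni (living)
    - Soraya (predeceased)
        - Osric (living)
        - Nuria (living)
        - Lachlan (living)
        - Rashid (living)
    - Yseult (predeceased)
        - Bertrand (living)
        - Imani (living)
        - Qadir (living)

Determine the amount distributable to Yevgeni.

The entire €5,508,000 passes to the descendants.
That amount (€5,508,000) is divided into 3 shares of €1,836,000: Ottilie's €1,836,000 share passes to Ottilie's issue; Soraya's €1,836,000 share passes to Soraya's issue; Yseult's €1,836,000 share passes to Yseult's issue.
Ottilie's share (€1,836,000) is divided into 3 shares of €612,000: Hollis, Beatrix, and Yevgeni each take €612,000.
Soraya's share (€1,836,000) is divided into 4 shares of €459,000: Osric, Nuria, Lachlan, and Rashid each take €459,000.
Yseult's share (€1,836,000) is divided into 3 shares of €612,000: Bertrand, Imani, and Qadir each take €612,000.

Yevgeni receives €612,000.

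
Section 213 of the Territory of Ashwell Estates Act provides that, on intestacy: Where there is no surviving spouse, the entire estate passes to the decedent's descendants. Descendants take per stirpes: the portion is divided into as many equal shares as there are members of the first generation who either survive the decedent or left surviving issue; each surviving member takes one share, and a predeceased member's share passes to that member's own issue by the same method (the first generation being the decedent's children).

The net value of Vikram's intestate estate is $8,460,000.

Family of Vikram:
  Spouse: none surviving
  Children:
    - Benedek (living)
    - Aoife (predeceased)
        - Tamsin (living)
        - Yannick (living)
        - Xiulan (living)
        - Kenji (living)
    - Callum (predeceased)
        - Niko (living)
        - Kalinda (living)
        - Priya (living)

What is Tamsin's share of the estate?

Tamsin receives $705,000.

The entire $8,460,000 passes to the descendants.
That amount ($8,460,000) is divided into 3 shares of $2,820,000: Benedek takes $2,820,000; Aoife's $2,820,000 share passes to Aoife's issue; Callum's $2,820,000 share passes to Callum's issue.
Aoife's share ($2,820,000) is divided into 4 shares of $705,000: Tamsin, Yannick, Xiulan, and Kenji each take $705,000.
Callum's share ($2,820,000) is divided into 3 shares of $940,000: Niko, Kalinda, and Priya each take $940,000.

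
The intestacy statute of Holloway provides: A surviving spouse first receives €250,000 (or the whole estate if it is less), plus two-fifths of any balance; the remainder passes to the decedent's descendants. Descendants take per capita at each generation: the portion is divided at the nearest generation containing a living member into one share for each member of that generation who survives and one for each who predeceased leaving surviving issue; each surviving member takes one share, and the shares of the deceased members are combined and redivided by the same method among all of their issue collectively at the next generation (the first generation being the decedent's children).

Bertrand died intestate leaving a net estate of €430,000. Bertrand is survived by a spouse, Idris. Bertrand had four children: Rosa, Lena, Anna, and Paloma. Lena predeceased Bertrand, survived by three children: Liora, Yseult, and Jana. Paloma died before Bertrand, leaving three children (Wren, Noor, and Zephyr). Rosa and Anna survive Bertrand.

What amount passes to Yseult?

Yseult receives €9,000.

Idris first takes €250,000, leaving a balance of €180,000. Idris then takes two-fifths of the balance (€72,000), for a total of €322,000. The remaining €108,000 passes to the descendants.
The descendants' portion (€108,000) is divided at the children's generation into 4 shares of €27,000. Rosa and Anna each take €27,000. The 2 shares of the deceased (Lena and Paloma) are combined into a pool of €54,000.
That pool (€54,000) is divided at the grandchildren's generation equally among Liora, Yseult, Jana, Wren, Noor, and Zephyr: €9,000 each.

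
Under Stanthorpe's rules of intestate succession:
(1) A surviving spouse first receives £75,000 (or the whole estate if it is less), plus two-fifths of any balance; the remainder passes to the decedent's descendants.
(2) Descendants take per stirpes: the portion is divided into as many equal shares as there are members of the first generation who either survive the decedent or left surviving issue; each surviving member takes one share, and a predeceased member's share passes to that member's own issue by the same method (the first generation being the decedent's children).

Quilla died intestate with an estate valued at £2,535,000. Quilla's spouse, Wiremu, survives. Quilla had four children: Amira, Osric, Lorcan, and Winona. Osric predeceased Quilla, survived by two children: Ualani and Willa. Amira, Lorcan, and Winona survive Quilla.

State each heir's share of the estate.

Wiremu first takes £75,000, leaving a balance of £2,460,000. Wiremu then takes two-fifths of the balance (£984,000), for a total of £1,059,000. The remaining £1,476,000 passes to the descendants.
The descendants' portion (£1,476,000) is divided into 4 shares of £369,000: Amira, Lorcan, and Winona each take £369,000; Osric's £369,000 share passes to Osric's issue.
Osric's share (£369,000) is divided into 2 shares of £184,500: Ualani and Willa each take £184,500.

Wiremu: £1,059,000; Amira: £369,000; Ualani: £184,500; Willa: £184,500; Lorcan: £369,000; Winona: £369,000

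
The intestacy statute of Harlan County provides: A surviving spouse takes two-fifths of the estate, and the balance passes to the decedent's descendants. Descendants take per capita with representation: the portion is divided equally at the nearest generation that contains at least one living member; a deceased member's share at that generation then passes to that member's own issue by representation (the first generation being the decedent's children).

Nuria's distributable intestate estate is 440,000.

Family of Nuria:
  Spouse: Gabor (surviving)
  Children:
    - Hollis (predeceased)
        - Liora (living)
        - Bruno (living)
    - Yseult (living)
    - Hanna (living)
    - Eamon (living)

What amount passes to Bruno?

Bruno receives 33,000.

Gabor takes two-fifths of 440,000 = 176,000. The remaining 264,000 passes to the descendants.
The descendants' portion (264,000) is divided into 4 shares of 66,000: Yseult, Hanna, and Eamon each take 66,000; Hollis's 66,000 share passes to Hollis's issue.
Hollis's share (66,000) is divided into 2 shares of 33,000: Liora and Bruno each take 33,000.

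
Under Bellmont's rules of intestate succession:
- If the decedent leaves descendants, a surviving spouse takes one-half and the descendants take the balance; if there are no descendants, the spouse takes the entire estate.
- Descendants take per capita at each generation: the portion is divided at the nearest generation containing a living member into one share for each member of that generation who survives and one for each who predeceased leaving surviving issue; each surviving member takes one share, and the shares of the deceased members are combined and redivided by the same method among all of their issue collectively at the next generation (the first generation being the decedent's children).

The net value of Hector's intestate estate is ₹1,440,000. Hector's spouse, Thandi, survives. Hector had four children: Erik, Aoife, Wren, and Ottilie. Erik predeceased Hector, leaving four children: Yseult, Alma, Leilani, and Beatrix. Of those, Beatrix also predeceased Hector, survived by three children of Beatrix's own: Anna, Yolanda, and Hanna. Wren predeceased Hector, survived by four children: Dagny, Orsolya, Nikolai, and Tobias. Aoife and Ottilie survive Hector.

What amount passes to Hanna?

Thandi takes one-half of ₹1,440,000 = ₹720,000. The remaining ₹720,000 passes to the descendants.
The descendants' portion (₹720,000) is divided at the children's generation into 4 shares of ₹180,000. Aoife and Ottilie each take ₹180,000. The 2 shares of the deceased (Erik and Wren) are combined into a pool of ₹360,000.
That pool (₹360,000) is divided at the grandchildren's generation into 8 shares of ₹45,000. Yseult, Alma, Leilani, Dagny, Orsolya, Nikolai, and Tobias each take ₹45,000. The remaining share for the deceased Beatrix (₹45,000) is carried to the next generation.
That pool (₹45,000) is divided at the great-grandchildren's generation equally among Anna, Yolanda, and Hanna: ₹15,000 each.

Hanna receives ₹15,000.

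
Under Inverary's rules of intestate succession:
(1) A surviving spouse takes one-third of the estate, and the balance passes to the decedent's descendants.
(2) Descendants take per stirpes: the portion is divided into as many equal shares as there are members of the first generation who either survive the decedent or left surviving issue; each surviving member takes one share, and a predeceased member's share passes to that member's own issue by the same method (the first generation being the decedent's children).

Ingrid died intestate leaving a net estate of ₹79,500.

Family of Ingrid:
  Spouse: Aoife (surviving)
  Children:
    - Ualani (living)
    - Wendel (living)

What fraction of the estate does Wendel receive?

Wendel receives 1/3 of the estate.

Aoife takes one-third of ₹79,500 = ₹26,500. The remaining ₹53,000 passes to the descendants.
The descendants' portion (₹53,000) is divided into 2 shares of ₹26,500: Ualani and Wendel each take ₹26,500.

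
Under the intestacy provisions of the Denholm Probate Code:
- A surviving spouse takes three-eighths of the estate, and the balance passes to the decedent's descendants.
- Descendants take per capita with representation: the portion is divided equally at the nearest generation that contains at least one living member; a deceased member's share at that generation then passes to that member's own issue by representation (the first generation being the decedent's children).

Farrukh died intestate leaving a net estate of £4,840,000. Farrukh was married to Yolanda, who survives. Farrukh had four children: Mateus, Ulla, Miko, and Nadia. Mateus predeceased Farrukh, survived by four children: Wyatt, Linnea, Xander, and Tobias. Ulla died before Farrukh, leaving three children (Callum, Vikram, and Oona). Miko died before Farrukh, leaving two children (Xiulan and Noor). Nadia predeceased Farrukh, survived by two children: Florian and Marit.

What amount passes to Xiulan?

Yolanda takes three-eighths of £4,840,000 = £1,815,000. The remaining £3,025,000 passes to the descendants.
No child survives, so the initial division is made at the grandchildren's generation.
The descendants' portion (£3,025,000) is divided into 11 shares of £275,000: Wyatt, Linnea, Xander, Tobias, Callum, Vikram, Oona, Xiulan, Noor, Florian, and Marit each take £275,000.

Xiulan receives £275,000.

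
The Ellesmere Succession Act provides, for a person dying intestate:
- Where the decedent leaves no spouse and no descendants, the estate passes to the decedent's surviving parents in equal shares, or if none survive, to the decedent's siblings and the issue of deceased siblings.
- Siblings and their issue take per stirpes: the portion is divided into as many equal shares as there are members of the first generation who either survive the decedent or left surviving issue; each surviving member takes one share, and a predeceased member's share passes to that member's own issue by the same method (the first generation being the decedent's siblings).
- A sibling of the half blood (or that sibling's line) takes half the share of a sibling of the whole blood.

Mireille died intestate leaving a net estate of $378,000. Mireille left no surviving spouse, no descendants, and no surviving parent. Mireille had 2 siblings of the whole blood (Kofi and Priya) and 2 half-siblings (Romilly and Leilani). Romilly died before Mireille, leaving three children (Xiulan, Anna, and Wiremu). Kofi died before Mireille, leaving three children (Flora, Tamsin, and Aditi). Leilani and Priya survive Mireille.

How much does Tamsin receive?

Tamsin receives $42,000.

The entire $378,000 passes to the siblings and their issue.
Counting each half-blood sibling's line as half a unit, there are 3 units in $378,000, so one unit is $126,000. Whole-blood lines (Kofi and Priya) take $126,000 each; half-blood lines (Romilly and Leilani) take $63,000 each.
Romilly's share ($63,000) is divided into 3 shares of $21,000: Xiulan, Anna, and Wiremu each take $21,000.
Kofi's share ($126,000) is divided into 3 shares of $42,000: Flora, Tamsin, and Aditi each take $42,000.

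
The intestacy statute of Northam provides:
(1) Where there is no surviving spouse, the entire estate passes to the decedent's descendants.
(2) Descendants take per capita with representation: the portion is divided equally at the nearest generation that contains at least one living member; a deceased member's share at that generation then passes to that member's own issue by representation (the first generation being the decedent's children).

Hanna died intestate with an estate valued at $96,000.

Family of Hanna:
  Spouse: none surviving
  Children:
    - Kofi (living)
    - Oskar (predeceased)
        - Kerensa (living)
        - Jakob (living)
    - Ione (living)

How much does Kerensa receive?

Kerensa receives $16,000.

The entire $96,000 passes to the descendants.
That amount ($96,000) is divided into 3 shares of $32,000: Kofi and Ione each take $32,000; Oskar's $32,000 share passes to Oskar's issue.
Oskar's share ($32,000) is divided into 2 shares of $16,000: Kerensa and Jakob each take $16,000.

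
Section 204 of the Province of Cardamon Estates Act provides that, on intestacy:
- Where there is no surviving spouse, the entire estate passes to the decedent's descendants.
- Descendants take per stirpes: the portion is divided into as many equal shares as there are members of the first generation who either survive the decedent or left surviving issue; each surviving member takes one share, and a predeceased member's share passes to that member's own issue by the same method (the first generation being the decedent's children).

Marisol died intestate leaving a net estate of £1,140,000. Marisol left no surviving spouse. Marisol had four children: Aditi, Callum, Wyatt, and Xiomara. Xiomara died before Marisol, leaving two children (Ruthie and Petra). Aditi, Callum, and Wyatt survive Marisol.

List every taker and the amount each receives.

The entire £1,140,000 passes to the descendants.
That amount (£1,140,000) is divided into 4 shares of £285,000: Aditi, Callum, and Wyatt each take £285,000; Xiomara's £285,000 share passes to Xiomara's issue.
Xiomara's share (£285,000) is divided into 2 shares of £142,500: Ruthie and Petra each take £142,500.

Aditi: £285,000; Callum: £285,000; Wyatt: £285,000; Ruthie: £142,500; Petra: £142,500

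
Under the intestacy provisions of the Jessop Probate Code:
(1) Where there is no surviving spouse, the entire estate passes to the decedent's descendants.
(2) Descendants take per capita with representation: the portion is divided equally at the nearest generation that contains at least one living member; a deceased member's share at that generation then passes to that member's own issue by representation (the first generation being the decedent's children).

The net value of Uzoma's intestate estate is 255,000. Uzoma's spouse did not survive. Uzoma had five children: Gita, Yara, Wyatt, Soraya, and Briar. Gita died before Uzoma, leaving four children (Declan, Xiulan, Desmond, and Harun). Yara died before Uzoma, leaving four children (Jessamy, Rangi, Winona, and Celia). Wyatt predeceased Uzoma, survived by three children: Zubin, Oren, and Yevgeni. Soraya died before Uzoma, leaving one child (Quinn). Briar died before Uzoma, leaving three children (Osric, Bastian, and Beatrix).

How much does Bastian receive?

Bastian receives 17,000.

The entire 255,000 passes to the descendants.
No child survives, so the initial division is made at the grandchildren's generation.
That amount (255,000) is divided into 15 shares of 17,000: Declan, Xiulan, Desmond, Harun, Jessamy, Rangi, Winona, Celia, Zubin, Oren, Yevgeni, Quinn, Osric, Bastian, and Beatrix each take 17,000.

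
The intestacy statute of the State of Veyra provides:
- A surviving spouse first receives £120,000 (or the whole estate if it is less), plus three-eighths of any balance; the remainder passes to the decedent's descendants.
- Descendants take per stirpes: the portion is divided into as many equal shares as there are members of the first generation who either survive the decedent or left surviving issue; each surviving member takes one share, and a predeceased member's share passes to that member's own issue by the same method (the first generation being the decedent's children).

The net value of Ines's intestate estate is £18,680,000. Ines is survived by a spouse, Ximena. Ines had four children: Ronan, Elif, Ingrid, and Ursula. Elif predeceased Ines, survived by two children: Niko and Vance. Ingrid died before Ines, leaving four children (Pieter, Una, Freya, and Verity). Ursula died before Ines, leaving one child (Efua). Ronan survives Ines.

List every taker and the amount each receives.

Ximena first takes £120,000, leaving a balance of £18,560,000. Ximena then takes three-eighths of the balance (£6,960,000), for a total of £7,080,000. The remaining £11,600,000 passes to the descendants.
The descendants' portion (£11,600,000) is divided into 4 shares of £2,900,000: Ronan takes £2,900,000; Elif's £2,900,000 share passes to Elif's issue; Ingrid's £2,900,000 share passes to Ingrid's issue; Ursula's £2,900,000 share passes to Ursula's issue.
Elif's share (£2,900,000) is divided into 2 shares of £1,450,000: Niko and Vance each take £1,450,000.
Ingrid's share (£2,900,000) is divided into 4 shares of £725,000: Pieter, Una, Freya, and Verity each take £725,000.
Ursula's share (£2,900,000) passes entirely to Efua.

Ximena: £7,080,000; Ronan: £2,900,000; Niko: £1,450,000; Vance: £1,450,000; Pieter: £725,000; Una: £725,000; Freya: £725,000; Verity: £725,000; Efua: £2,900,000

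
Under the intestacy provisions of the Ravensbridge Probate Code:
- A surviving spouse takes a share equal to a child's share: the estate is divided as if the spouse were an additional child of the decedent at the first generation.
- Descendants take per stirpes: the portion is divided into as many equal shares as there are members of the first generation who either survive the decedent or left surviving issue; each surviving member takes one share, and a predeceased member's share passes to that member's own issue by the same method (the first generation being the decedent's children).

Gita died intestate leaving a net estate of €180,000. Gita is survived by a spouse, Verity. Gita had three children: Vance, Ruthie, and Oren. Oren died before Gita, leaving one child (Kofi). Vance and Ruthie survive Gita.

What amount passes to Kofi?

Kofi receives €45,000.

The spouse counts as an additional share at the children's level, so there are 4 primary shares of €45,000. Verity takes one such share (€45,000).
The children's combined portion (€135,000) is divided into 3 shares of €45,000: Vance and Ruthie each take €45,000; Oren's €45,000 share passes to Oren's issue.
Oren's share (€45,000) passes entirely to Kofi.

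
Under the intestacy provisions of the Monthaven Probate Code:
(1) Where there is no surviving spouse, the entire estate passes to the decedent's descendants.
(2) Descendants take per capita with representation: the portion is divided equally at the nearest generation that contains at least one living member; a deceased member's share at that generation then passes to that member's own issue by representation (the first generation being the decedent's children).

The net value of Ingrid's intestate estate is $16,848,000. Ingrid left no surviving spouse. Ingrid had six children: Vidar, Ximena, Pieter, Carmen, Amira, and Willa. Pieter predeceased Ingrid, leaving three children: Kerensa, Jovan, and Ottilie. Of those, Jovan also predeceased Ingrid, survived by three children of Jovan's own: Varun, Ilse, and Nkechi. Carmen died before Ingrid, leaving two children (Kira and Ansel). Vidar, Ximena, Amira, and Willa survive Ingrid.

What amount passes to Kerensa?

Kerensa receives $936,000.

The entire $16,848,000 passes to the descendants.
That amount ($16,848,000) is divided into 6 shares of $2,808,000: Vidar, Ximena, Amira, and Willa each take $2,808,000; Pieter's $2,808,000 share passes to Pieter's issue; Carmen's $2,808,000 share passes to Carmen's issue.
Pieter's share ($2,808,000) is divided into 3 shares of $936,000: Kerensa and Ottilie each take $936,000; Jovan's $936,000 share passes to Jovan's issue.
Jovan's share ($936,000) is divided into 3 shares of $312,000: Varun, Ilse, and Nkechi each take $312,000.
Carmen's share ($2,808,000) is divided into 2 shares of $1,404,000: Kira and Ansel each take $1,404,000.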